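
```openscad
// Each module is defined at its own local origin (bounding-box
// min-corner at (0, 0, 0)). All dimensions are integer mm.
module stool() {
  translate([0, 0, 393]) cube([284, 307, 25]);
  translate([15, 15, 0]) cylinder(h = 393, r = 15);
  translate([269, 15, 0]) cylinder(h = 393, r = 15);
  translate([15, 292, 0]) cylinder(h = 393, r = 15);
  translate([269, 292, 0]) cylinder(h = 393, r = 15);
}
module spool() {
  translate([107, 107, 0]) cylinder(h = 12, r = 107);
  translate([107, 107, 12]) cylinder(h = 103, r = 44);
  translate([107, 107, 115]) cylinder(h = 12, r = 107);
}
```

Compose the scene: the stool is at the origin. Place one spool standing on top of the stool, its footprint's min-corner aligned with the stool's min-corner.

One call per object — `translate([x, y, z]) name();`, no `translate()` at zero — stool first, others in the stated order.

stool();
translate([0, 0, 418]) spool();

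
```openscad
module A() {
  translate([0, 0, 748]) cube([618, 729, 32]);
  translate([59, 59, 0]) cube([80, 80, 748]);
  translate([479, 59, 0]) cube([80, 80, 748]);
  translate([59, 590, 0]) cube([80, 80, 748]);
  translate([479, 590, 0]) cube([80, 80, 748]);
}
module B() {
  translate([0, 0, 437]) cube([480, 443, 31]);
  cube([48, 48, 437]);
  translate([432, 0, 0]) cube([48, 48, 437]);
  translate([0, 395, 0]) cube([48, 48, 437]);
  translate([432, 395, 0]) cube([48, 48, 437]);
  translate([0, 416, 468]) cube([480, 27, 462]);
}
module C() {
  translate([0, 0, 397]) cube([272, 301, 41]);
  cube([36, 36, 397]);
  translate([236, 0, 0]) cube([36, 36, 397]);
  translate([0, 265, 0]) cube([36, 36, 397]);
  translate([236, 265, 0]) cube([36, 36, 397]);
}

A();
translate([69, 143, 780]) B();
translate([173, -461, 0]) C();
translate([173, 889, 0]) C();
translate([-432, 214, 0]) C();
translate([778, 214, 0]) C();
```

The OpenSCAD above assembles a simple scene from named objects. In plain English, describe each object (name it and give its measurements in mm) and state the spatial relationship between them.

A is a rectangular dining table. The top is 618×729×32 mm with its upper surface at z = 780 mm. It stands on four 80×80 mm square legs, each inset 59 mm from the nearest pair of top edges, running from the floor to the underside of the top.

B is a chair: 480×443 mm seat, 31 mm thick, top at z = 468 mm, on four 48 mm square corner legs flush with the seat edges. A 27 mm thick backrest slab spans the full seat width, extending 462 mm above the seat top, its back face flush with the seat's +y edge.

C is a four-legged stool. The seat is a 272×301×41 mm slab whose top surface is at z = 438 mm; four square legs, each 36×36 mm in cross-section, run from the floor (z = 0) to the underside of the seat, each flush with a corner of the seat.

The chair is on top of the table, centred. Four stools sit around the table at the −y, +y, −x, +x sides.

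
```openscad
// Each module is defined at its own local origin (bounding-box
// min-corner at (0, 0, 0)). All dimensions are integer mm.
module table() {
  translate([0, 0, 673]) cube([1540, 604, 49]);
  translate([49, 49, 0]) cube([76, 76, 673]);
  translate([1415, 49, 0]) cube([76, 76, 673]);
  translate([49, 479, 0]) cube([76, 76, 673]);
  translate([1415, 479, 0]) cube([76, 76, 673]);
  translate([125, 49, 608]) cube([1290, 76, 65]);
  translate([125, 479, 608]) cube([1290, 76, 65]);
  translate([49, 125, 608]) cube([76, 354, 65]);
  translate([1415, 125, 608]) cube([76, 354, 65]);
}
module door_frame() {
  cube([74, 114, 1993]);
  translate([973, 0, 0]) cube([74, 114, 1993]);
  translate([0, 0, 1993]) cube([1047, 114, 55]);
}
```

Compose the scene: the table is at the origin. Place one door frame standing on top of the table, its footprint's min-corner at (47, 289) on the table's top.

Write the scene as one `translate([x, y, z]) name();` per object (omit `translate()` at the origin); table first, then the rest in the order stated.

table();
translate([47, 289, 722]) door_frame();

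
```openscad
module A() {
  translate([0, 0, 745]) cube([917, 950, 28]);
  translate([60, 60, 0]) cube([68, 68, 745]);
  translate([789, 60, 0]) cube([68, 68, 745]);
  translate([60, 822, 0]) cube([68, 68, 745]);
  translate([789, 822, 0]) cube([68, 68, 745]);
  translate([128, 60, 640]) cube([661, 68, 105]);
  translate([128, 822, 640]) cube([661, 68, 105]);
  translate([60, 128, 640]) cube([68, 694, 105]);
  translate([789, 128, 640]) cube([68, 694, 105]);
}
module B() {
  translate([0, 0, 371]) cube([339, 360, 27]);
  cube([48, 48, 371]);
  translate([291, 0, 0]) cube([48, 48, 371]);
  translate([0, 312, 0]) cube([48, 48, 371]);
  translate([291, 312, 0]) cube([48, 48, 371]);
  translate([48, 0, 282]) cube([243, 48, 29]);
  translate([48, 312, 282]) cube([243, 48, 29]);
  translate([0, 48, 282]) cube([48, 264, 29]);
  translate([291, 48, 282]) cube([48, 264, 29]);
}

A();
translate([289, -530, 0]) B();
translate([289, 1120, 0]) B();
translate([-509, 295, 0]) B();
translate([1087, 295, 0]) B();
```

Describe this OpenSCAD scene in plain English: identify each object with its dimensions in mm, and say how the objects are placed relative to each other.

A is a table: top 917 mm (x) × 950 mm (y), 28 mm thick, upper face at z = 773 mm, on four 68×68 mm square legs, each inset 60 mm from the nearest pair of top edges, running from z = 0 to the bottom of the top. Four apron rails, 68 mm thick and 105 mm tall, run between adjacent legs with their top edges flush with the underside of the top and their outer faces flush with the legs' outer faces.

B is a simple wooden stool: a rectangular seat 339 mm (x) by 360 mm (y), 27 mm thick, top face at z = 398 mm, on four square legs, each 48×48 mm in cross-section. The legs rest on z = 0, each flush with a corner of the seat. Four stretchers, 48 mm wide and 29 mm tall, connect adjacent legs with their undersides at z = 282 mm, each running between the inner faces of the legs it joins and aligned with the legs' outer faces on the other axis.

Four stools sit around the table at the −y, +y, −x, +x sides.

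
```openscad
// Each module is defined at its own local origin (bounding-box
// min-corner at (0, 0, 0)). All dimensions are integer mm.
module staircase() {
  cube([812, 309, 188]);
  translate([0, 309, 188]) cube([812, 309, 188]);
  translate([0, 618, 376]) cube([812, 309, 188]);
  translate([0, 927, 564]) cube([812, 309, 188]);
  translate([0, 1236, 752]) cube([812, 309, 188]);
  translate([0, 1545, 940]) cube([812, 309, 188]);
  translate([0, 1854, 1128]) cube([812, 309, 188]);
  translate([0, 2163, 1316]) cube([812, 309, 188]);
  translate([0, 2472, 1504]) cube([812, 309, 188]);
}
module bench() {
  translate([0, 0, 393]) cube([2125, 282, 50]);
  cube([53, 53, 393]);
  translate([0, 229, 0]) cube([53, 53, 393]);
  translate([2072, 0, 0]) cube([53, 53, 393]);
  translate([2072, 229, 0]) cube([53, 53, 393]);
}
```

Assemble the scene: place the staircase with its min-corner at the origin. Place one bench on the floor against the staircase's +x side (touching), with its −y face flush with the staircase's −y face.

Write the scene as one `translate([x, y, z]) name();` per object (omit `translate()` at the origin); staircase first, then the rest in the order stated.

staircase();
translate([812, 0, 0]) bench();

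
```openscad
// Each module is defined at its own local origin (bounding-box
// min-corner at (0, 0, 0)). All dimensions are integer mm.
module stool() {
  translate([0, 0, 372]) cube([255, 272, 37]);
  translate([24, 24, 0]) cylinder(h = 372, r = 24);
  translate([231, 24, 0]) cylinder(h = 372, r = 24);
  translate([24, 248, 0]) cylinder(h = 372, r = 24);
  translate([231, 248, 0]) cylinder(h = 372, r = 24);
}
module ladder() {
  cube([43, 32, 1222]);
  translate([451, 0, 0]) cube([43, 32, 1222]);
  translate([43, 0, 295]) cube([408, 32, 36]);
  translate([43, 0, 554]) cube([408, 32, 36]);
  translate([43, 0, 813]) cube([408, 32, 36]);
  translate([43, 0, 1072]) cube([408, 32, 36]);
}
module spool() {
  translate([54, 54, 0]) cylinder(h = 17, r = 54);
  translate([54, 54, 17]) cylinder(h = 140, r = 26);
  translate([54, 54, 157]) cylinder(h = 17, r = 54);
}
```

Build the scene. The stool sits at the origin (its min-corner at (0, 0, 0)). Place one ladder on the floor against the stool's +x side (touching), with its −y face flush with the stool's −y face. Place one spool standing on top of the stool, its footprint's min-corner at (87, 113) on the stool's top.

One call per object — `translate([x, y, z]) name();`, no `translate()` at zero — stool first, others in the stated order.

stool();
translate([255, 0, 0]) ladder();
translate([87, 113, 409]) spool();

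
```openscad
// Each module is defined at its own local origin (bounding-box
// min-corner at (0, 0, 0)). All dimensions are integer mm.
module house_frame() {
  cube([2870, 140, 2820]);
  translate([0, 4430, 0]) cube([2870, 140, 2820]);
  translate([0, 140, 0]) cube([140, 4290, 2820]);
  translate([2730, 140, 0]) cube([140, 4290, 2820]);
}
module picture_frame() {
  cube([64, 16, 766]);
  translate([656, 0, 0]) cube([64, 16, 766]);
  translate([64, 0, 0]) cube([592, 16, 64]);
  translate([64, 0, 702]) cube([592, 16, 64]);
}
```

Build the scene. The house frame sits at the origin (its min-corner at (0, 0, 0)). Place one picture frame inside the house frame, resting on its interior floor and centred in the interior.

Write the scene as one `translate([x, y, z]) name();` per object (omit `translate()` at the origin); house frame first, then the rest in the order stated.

house_frame();
translate([1075, 2277, 0]) picture_frame();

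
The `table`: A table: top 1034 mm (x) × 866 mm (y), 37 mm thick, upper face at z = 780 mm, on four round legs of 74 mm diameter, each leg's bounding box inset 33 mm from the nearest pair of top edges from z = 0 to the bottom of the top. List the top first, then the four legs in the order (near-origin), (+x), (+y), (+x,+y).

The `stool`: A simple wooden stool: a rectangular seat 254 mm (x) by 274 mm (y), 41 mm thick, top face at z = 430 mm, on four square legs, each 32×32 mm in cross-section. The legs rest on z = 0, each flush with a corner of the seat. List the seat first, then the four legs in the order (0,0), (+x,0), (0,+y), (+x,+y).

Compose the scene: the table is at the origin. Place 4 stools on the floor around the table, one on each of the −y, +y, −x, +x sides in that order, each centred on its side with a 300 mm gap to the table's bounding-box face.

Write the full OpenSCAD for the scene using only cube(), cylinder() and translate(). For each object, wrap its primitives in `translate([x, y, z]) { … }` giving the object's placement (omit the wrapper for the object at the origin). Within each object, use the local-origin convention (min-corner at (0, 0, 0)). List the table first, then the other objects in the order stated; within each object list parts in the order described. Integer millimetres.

translate([0, 0, 743]) cube([1034, 866, 37]);
translate([70, 70, 0]) cylinder(h = 743, r = 37);
translate([964, 70, 0]) cylinder(h = 743, r = 37);
translate([70, 796, 0]) cylinder(h = 743, r = 37);
translate([964, 796, 0]) cylinder(h = 743, r = 37);
translate([390, -574, 0]) {
  translate([0, 0, 389]) cube([254, 274, 41]);
  cube([32, 32, 389]);
  translate([222, 0, 0]) cube([32, 32, 389]);
  translate([0, 242, 0]) cube([32, 32, 389]);
  translate([222, 242, 0]) cube([32, 32, 389]);
}
translate([390, 1166, 0]) {
  translate([0, 0, 389]) cube([254, 274, 41]);
  cube([32, 32, 389]);
  translate([222, 0, 0]) cube([32, 32, 389]);
  translate([0, 242, 0]) cube([32, 32, 389]);
  translate([222, 242, 0]) cube([32, 32, 389]);
}
translate([-554, 296, 0]) {
  translate([0, 0, 389]) cube([254, 274, 41]);
  cube([32, 32, 389]);
  translate([222, 0, 0]) cube([32, 32, 389]);
  translate([0, 242, 0]) cube([32, 32, 389]);
  translate([222, 242, 0]) cube([32, 32, 389]);
}
translate([1334, 296, 0]) {
  translate([0, 0, 389]) cube([254, 274, 41]);
  cube([32, 32, 389]);
  translate([222, 0, 0]) cube([32, 32, 389]);
  translate([0, 242, 0]) cube([32, 32, 389]);
  translate([222, 242, 0]) cube([32, 32, 389]);
}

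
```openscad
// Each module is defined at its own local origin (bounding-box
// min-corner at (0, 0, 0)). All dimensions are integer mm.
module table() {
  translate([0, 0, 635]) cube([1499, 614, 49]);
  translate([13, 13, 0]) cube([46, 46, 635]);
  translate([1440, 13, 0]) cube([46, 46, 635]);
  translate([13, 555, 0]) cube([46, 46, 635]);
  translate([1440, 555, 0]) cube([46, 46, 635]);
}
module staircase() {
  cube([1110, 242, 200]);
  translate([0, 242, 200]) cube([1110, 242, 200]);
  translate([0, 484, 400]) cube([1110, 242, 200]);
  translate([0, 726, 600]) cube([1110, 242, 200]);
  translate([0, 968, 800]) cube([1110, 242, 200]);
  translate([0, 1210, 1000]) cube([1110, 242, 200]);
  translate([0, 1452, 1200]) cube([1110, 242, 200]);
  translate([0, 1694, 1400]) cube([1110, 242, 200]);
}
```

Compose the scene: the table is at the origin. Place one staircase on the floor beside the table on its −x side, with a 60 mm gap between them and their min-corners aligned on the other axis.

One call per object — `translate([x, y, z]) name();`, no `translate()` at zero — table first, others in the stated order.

table();
translate([-1170, 0, 0]) staircase();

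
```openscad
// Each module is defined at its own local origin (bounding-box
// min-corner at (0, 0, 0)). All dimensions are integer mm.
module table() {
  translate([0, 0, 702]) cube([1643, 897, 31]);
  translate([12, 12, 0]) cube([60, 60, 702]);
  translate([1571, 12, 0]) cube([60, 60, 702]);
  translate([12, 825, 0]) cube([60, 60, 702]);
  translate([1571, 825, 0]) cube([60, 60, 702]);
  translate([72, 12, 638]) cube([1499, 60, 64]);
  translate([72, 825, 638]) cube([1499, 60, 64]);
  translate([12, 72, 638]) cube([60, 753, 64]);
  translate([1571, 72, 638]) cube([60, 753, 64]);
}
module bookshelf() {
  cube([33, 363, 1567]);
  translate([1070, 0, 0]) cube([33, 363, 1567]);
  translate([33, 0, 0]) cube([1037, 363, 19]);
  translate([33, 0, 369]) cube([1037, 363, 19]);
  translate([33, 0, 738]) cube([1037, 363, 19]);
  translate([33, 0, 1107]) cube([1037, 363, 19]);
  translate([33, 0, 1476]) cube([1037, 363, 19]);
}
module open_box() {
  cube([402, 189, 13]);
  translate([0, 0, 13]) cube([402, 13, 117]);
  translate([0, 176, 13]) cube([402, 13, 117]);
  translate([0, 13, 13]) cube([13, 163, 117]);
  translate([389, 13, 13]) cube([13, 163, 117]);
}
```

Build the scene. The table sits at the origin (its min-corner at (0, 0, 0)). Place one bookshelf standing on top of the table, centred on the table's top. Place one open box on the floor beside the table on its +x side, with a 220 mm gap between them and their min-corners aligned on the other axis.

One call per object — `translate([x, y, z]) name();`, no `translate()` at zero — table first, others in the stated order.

table();
translate([270, 267, 733]) bookshelf();
translate([1863, 0, 0]) open_box();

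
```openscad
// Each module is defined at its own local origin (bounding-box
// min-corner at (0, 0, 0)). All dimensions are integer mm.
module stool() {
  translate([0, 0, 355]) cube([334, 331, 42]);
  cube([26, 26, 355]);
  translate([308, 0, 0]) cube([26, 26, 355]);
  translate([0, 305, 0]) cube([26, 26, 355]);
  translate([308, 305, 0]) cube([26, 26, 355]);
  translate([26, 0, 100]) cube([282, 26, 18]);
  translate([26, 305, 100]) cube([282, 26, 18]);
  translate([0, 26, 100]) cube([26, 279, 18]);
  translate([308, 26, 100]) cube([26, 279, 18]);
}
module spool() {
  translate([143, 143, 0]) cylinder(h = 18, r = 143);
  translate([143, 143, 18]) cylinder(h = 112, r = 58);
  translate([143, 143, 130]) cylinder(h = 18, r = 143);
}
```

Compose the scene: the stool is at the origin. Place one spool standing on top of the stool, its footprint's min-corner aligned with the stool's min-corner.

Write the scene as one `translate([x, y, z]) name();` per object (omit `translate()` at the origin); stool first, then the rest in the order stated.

stool();
translate([0, 0, 397]) spool();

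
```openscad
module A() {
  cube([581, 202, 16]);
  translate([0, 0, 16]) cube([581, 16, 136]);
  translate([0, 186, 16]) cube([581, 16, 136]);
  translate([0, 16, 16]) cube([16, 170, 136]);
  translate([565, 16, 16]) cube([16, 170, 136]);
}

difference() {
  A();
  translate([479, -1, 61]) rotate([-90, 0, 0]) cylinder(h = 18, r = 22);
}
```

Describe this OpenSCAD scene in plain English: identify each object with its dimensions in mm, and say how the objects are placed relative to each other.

A is an open-topped rectangular box: outside dimensions 581×202×152 mm, with a uniform wall and base thickness of 16 mm. The base is a full 581×202 slab on the floor; four walls sit on top of the base. The front and back walls (the −y and +y sides) span the full width; the two side walls fit between them.

The open box has a circular hole of radius 22 mm through its front wall, centred at (x = 479, z = 61).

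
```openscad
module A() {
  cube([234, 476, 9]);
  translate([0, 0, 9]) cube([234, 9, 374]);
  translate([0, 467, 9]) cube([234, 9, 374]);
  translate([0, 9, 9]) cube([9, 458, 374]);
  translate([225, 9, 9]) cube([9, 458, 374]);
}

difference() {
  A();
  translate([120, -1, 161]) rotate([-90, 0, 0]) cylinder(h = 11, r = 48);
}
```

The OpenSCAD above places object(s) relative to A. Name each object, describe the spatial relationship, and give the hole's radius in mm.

A is an open box. The open box has a circular hole through its front wall. The hole's radius is 48 mm.

The subtracted cylinder has r = 48 mm.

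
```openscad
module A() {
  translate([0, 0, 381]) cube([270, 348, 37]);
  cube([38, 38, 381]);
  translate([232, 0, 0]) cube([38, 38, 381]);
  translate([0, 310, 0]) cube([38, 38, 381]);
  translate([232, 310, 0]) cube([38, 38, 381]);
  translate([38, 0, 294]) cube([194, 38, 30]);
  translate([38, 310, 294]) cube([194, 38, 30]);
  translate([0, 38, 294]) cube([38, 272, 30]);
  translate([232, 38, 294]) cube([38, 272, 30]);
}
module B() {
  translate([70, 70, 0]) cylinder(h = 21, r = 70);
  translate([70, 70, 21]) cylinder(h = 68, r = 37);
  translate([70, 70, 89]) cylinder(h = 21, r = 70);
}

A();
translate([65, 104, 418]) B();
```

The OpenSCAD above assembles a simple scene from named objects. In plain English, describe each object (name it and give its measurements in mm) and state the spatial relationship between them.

A is a four-legged stool. The seat is a 270×348×37 mm slab whose top surface is at z = 418 mm; four square legs, each 38×38 mm in cross-section, run from the floor (z = 0) to the underside of the seat, each flush with a corner of the seat. Four stretchers, 38 mm wide and 30 mm tall, connect adjacent legs with their undersides at z = 294 mm, each running between the inner faces of the legs it joins and aligned with the legs' outer faces on the other axis.

B is a spool: two coaxial disc flanges of radius 70 mm and thickness 21 mm, joined by a core cylinder of radius 37 mm and height 68 mm. The lower flange rests on z = 0 and the three cylinders share a vertical axis.

The spool is on top of the stool, centred.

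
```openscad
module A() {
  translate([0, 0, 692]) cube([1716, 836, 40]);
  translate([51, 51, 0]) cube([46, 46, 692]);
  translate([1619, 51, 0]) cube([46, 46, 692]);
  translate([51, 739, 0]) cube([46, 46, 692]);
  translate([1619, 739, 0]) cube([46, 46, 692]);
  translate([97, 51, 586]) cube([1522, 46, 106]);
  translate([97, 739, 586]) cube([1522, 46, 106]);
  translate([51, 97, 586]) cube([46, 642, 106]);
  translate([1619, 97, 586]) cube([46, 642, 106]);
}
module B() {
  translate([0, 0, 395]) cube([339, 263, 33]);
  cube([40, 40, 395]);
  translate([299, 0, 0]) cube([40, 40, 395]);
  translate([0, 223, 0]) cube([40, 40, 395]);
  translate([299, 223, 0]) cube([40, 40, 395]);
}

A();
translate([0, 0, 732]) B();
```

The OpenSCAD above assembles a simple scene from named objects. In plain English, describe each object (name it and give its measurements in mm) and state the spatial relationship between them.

A is a table with a 1716×836 mm rectangular top, 40 mm thick, top surface at z = 732 mm, supported by four 46×46 mm square legs, each inset 51 mm from the nearest pair of top edges, running from the floor. Four apron rails, 46 mm thick and 106 mm tall, run between adjacent legs with their top edges flush with the underside of the top and their outer faces flush with the legs' outer faces.

B is a four-legged stool. The seat is a 339×263×33 mm slab whose top surface is at z = 428 mm; four square legs, each 40×40 mm in cross-section, run from the floor (z = 0) to the underside of the seat, each flush with a corner of the seat.

The stool is on top of the table.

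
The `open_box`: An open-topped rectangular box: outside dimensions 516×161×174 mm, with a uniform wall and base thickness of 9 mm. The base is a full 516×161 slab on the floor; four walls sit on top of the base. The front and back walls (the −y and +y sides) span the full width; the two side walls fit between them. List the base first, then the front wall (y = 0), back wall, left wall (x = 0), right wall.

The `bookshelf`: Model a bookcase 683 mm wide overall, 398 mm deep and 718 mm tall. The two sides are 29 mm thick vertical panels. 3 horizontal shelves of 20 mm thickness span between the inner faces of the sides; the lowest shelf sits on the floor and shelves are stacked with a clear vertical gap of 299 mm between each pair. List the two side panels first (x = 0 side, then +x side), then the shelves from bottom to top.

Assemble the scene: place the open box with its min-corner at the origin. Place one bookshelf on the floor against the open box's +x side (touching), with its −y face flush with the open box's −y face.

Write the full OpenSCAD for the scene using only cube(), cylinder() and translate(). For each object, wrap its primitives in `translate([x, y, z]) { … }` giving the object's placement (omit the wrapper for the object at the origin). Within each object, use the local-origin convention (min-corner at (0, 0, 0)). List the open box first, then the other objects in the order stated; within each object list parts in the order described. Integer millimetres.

cube([516, 161, 9]);
translate([0, 0, 9]) cube([516, 9, 165]);
translate([0, 152, 9]) cube([516, 9, 165]);
translate([0, 9, 9]) cube([9, 143, 165]);
translate([507, 9, 9]) cube([9, 143, 165]);
translate([516, 0, 0]) {
  cube([29, 398, 718]);
  translate([654, 0, 0]) cube([29, 398, 718]);
  translate([29, 0, 0]) cube([625, 398, 20]);
  translate([29, 0, 319]) cube([625, 398, 20]);
  translate([29, 0, 638]) cube([625, 398, 20]);
}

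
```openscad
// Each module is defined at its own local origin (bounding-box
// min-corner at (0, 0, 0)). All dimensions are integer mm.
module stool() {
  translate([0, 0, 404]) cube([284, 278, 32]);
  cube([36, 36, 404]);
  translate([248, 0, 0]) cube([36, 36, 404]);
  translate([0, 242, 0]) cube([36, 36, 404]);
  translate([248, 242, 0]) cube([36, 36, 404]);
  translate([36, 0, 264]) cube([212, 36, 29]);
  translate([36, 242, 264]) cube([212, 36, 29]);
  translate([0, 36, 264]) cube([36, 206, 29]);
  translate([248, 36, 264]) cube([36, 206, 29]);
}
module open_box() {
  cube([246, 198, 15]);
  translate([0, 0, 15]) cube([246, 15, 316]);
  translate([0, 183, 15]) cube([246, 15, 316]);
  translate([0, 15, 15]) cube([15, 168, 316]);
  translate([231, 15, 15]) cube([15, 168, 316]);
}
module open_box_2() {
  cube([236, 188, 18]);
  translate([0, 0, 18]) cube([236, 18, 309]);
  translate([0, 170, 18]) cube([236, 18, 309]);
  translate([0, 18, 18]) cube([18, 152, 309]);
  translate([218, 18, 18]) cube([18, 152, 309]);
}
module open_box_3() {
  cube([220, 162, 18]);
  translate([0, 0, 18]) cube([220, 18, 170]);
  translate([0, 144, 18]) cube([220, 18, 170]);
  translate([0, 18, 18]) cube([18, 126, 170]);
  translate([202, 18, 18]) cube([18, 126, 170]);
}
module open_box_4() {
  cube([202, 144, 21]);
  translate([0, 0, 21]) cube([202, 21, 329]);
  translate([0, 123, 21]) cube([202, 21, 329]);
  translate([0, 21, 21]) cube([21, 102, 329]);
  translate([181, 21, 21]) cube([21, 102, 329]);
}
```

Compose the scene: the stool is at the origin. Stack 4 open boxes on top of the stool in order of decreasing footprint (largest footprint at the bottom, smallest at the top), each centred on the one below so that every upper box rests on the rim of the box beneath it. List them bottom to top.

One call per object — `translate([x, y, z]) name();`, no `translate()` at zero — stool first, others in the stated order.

stool();
translate([19, 40, 436]) open_box();
translate([24, 45, 767]) open_box_2();
translate([32, 58, 1094]) open_box_3();
translate([41, 67, 1282]) open_box_4();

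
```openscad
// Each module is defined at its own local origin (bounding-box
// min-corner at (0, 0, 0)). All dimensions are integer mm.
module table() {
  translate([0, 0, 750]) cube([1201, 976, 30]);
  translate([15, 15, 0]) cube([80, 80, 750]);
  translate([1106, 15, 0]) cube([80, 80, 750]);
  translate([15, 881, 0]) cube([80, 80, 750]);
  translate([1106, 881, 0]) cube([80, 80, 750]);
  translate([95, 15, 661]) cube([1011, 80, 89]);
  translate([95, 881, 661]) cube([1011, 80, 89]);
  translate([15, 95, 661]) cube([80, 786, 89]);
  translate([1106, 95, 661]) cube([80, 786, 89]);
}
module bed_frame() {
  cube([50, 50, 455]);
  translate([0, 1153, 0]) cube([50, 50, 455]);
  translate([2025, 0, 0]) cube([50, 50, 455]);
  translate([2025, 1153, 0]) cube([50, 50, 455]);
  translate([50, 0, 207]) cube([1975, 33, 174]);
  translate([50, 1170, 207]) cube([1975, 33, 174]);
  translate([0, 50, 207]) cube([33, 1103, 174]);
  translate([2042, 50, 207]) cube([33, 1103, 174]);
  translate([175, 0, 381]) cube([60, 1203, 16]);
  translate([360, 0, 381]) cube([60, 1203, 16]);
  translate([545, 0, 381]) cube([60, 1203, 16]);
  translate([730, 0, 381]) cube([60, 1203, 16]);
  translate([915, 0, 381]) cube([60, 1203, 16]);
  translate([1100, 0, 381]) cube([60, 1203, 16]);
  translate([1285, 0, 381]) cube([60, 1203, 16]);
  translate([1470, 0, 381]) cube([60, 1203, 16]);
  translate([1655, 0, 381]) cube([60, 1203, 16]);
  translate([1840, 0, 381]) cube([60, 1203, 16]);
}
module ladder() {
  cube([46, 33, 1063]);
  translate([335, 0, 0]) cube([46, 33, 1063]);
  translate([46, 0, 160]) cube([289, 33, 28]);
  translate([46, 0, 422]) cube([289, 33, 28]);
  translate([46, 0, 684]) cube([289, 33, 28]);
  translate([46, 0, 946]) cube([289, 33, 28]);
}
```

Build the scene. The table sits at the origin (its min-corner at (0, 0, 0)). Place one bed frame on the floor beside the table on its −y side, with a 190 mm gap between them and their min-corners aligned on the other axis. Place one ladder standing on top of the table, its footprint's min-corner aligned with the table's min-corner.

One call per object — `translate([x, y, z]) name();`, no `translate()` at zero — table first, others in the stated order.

table();
translate([0, -1393, 0]) bed_frame();
translate([0, 0, 780]) ladder();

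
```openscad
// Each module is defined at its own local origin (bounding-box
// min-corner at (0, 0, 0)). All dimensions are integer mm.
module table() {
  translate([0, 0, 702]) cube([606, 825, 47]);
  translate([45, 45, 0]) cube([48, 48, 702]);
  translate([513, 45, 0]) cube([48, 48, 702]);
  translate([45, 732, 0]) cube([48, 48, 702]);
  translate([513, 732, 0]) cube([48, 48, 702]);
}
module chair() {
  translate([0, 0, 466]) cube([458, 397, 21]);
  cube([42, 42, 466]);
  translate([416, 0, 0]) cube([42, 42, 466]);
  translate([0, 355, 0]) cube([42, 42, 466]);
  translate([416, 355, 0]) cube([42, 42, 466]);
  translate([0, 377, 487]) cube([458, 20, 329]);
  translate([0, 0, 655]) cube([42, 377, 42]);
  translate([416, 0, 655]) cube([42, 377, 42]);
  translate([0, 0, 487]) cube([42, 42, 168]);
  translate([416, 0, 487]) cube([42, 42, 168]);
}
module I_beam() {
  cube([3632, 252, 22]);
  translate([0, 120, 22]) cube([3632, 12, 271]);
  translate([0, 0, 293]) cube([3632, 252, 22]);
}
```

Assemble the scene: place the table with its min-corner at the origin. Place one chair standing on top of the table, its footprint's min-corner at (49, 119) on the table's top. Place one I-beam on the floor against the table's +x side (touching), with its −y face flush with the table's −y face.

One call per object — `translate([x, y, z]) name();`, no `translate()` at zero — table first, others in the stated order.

table();
translate([49, 119, 749]) chair();
translate([606, 0, 0]) I_beam();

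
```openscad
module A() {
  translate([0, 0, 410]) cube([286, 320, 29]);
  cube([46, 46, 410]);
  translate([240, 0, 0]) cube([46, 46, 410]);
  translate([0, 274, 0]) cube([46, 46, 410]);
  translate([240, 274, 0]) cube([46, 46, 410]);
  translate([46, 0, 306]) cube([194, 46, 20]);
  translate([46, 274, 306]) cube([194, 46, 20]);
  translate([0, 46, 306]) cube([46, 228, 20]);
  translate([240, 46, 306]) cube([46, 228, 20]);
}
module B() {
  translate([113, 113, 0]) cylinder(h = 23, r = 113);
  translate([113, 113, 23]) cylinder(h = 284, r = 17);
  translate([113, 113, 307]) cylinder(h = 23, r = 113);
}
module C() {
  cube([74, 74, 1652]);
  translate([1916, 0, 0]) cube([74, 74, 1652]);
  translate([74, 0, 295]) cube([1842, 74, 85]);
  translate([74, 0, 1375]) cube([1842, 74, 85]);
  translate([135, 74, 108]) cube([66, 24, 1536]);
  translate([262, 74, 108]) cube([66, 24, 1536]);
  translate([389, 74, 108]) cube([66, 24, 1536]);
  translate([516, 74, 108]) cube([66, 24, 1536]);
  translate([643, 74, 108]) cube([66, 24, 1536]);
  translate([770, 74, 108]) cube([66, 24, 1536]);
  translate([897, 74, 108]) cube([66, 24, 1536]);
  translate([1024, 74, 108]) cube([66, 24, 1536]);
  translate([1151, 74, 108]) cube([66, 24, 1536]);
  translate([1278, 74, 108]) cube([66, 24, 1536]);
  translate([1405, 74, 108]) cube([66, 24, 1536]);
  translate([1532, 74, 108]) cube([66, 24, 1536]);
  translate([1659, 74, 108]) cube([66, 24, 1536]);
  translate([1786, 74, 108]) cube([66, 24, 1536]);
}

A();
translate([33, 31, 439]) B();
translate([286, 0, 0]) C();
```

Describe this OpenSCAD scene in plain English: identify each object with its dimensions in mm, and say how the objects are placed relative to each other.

A is a four-legged stool. The seat is 286×320 mm, 29 mm thick, top at z = 439 mm. It stands on four square legs, each 46×46 mm in cross-section, from z = 0 to the seat underside, each flush with a corner of the seat. Four stretchers, 46 mm wide and 20 mm tall, connect adjacent legs with their undersides at z = 306 mm, each running between the inner faces of the legs it joins and aligned with the legs' outer faces on the other axis.

B is a spool: two coaxial disc flanges of radius 113 mm and thickness 23 mm, joined by a core cylinder of radius 17 mm and height 284 mm. The lower flange rests on z = 0 and the three cylinders share a vertical axis.

C is a fence section. Two 74×74 mm posts, 1652 mm tall, stand on the floor with a clear span of 1842 mm between their inner faces. Two horizontal rails of 74×85 mm section span the gap between the posts with their undersides at z = 295 mm and z = 1375 mm, flush with the posts' −y face. 14 pickets, each 66 mm wide, 24 mm thick and 1536 mm tall, are fixed to the +y face of the rails with their bottoms at z = 108 mm, evenly spaced across the span with equal gaps (rounded down to the nearest mm) at the −x end and between each pair — any rounding remainder accumulates at the +x end.

The spool is on top of the stool. The fence section is against the stool's +x side, with their −y faces flush.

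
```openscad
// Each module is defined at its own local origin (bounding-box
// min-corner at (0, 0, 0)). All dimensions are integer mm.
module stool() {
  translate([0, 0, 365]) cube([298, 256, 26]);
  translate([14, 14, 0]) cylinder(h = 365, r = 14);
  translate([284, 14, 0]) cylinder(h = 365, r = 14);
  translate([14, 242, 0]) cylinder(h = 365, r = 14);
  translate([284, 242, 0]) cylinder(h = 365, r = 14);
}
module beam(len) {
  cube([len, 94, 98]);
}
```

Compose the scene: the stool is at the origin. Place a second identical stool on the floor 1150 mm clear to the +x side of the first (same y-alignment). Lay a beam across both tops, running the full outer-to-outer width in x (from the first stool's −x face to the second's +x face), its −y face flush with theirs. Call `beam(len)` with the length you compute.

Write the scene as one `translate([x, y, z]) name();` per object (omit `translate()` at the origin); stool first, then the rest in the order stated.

stool();
translate([1448, 0, 0]) stool();
translate([0, 0, 391]) beam(1746);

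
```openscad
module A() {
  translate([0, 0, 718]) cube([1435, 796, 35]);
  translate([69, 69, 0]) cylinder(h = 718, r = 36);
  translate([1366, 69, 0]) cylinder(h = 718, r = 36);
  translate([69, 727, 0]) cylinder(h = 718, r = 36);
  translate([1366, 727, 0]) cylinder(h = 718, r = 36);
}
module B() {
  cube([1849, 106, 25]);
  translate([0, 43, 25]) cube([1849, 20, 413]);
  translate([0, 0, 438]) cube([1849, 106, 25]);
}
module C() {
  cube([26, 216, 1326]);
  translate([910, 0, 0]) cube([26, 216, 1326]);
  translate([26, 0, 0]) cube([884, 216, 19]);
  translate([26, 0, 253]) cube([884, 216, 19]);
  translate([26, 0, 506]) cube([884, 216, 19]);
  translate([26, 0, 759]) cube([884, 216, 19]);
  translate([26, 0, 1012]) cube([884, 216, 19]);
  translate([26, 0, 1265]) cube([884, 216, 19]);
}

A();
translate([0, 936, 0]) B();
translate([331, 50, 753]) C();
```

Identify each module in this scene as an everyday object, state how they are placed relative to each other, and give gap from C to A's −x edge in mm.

A is a table. B is an I-beam. C is a bookshelf. The I-beam is on the floor beside the table on its +y side. The bookshelf is on top of the table. The gap from the bookshelf to the table's −x edge is 331 mm.

The bookshelf's min-x is at 331; the table's min-x is 0; gap = 331 mm.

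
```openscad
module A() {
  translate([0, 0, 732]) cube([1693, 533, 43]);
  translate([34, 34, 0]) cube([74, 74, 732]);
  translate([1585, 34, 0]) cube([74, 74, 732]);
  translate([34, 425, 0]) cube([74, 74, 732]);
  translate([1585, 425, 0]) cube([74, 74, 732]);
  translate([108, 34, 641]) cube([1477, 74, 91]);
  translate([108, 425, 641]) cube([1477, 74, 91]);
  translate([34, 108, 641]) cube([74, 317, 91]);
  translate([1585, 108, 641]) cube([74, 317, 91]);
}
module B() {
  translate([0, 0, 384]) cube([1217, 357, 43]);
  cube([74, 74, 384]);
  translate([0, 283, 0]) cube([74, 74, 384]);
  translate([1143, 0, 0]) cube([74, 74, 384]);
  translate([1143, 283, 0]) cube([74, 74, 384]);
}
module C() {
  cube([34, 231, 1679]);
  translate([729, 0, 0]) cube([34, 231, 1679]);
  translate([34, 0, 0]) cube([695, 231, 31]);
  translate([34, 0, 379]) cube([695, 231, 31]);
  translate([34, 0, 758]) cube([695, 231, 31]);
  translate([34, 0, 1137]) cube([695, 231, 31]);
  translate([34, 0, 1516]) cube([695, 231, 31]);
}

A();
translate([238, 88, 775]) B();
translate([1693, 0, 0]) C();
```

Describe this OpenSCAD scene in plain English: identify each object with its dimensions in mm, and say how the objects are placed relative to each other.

A is a rectangular dining table. The top is 1693×533×43 mm with its upper surface at z = 775 mm. It stands on four 74×74 mm square legs, each inset 34 mm from the nearest pair of top edges, running from the floor to the underside of the top. Four apron rails, 74 mm thick and 91 mm tall, run between adjacent legs with their top edges flush with the underside of the top and their outer faces flush with the legs' outer faces.

B is a bench: a 1217×357 mm seat slab, 43 mm thick, top at z = 427 mm, on four 74×74 mm square legs flush with the seat corners and standing on z = 0.

C is an open bookshelf. Two side panels, each 34 mm thick, 231 mm deep and 1679 mm tall, stand 763 mm apart (outside-to-outside). Between them sit 5 shelves, each 31 mm thick and 231 mm deep, spanning the full gap between the sides. The bottom shelf rests on the floor (its underside at z = 0) and the clear gap between one shelf's top and the next shelf's underside is 348 mm.

The bench is on top of the table, centred. The bookshelf is against the table's +x side, with their −y faces flush.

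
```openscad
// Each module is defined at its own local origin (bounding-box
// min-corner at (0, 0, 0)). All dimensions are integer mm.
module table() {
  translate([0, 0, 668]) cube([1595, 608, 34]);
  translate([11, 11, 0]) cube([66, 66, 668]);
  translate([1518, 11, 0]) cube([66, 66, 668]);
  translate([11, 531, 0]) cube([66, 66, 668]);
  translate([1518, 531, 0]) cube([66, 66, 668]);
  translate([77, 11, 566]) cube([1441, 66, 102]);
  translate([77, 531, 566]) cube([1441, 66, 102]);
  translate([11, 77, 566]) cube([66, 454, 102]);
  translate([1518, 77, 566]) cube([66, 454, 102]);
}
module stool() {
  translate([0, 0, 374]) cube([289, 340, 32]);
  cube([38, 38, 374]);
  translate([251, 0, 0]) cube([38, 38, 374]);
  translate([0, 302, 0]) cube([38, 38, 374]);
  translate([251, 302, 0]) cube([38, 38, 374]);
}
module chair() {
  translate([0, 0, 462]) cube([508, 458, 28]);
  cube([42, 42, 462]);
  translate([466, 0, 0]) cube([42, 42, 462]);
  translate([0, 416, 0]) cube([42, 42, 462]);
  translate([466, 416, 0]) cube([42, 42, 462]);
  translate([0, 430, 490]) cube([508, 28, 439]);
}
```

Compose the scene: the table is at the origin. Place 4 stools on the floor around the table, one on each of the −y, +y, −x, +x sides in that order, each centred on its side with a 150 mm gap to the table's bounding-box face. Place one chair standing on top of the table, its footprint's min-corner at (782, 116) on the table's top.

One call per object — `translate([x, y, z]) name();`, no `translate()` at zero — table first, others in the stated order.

table();
translate([653, -490, 0]) stool();
translate([653, 758, 0]) stool();
translate([-439, 134, 0]) stool();
translate([1745, 134, 0]) stool();
translate([782, 116, 702]) chair();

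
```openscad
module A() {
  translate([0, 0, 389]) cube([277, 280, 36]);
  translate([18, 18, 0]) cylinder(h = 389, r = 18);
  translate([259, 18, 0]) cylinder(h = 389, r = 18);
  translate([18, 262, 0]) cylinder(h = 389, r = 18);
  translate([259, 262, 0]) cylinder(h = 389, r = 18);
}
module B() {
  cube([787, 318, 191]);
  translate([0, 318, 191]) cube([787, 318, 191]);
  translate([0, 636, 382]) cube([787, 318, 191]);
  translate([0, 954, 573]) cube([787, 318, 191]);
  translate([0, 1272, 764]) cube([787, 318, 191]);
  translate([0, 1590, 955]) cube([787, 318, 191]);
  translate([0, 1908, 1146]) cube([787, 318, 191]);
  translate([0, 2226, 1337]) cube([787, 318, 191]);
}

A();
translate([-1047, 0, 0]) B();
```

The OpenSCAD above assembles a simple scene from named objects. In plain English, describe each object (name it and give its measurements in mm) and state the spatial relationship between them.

A is a simple wooden stool: a rectangular seat 277 mm (x) by 280 mm (y), 36 mm thick, top face at z = 425 mm, on four round legs, each 36 mm in diameter. The legs rest on z = 0, each leg's axis is inset half a diameter from the nearest pair of seat edges (so the leg's bounding box is flush with the corner).

B is a run of 8 identical solid stair steps. Each tread is 787×318 mm and each step block is 191 mm high. Step 1 rests on the floor; step k is offset from step 1 by (k−1)×318 mm in y and (k−1)×191 mm in z.

The staircase is on the floor beside the stool on its −x side.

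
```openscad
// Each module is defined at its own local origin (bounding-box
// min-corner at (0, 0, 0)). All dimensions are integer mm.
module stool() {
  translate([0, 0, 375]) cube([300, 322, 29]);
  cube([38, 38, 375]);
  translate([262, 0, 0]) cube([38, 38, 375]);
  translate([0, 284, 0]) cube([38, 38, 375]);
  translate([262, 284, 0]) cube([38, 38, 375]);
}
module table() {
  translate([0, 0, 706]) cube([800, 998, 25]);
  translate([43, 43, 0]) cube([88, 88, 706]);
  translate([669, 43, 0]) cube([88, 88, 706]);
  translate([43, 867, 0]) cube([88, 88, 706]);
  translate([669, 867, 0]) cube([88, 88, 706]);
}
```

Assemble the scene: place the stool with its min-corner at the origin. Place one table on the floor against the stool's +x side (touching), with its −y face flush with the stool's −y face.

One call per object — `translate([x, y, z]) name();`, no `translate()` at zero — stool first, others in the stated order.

stool();
translate([300, 0, 0]) table();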